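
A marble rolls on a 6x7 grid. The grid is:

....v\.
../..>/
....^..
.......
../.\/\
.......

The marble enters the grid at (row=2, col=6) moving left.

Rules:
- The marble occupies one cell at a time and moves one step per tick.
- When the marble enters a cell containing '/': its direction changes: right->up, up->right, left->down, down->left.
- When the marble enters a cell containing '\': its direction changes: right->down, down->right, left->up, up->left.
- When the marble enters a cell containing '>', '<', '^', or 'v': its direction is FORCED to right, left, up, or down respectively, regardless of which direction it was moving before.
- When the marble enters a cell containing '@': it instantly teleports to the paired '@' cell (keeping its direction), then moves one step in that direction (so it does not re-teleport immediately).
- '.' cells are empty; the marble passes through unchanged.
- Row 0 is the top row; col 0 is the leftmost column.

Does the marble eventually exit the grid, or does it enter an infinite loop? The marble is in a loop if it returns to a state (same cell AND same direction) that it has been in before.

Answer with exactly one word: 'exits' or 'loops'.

Step 1: enter (2,6), '.' pass, move left to (2,5)
Step 2: enter (2,5), '.' pass, move left to (2,4)
Step 3: enter (2,4), '^' forces left->up, move up to (1,4)
Step 4: enter (1,4), '.' pass, move up to (0,4)
Step 5: enter (0,4), 'v' forces up->down, move down to (1,4)
Step 6: enter (1,4), '.' pass, move down to (2,4)
Step 7: enter (2,4), '^' forces down->up, move up to (1,4)
Step 8: at (1,4) dir=up — LOOP DETECTED (seen before)

Answer: loops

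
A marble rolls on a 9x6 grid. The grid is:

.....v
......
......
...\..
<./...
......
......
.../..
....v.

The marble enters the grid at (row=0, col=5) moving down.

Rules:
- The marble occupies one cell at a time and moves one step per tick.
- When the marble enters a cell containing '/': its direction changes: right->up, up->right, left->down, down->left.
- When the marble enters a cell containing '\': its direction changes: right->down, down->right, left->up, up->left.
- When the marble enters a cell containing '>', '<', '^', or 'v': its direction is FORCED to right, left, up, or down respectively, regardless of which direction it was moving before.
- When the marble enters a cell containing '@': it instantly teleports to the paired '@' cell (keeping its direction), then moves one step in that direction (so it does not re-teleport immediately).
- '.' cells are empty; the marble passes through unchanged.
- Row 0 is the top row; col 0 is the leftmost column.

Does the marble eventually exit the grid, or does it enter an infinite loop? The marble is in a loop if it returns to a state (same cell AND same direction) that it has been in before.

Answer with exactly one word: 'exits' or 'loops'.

Step 1: enter (0,5), 'v' forces down->down, move down to (1,5)
Step 2: enter (1,5), '.' pass, move down to (2,5)
Step 3: enter (2,5), '.' pass, move down to (3,5)
Step 4: enter (3,5), '.' pass, move down to (4,5)
Step 5: enter (4,5), '.' pass, move down to (5,5)
Step 6: enter (5,5), '.' pass, move down to (6,5)
Step 7: enter (6,5), '.' pass, move down to (7,5)
Step 8: enter (7,5), '.' pass, move down to (8,5)
Step 9: enter (8,5), '.' pass, move down to (9,5)
Step 10: at (9,5) — EXIT via bottom edge, pos 5

Answer: exits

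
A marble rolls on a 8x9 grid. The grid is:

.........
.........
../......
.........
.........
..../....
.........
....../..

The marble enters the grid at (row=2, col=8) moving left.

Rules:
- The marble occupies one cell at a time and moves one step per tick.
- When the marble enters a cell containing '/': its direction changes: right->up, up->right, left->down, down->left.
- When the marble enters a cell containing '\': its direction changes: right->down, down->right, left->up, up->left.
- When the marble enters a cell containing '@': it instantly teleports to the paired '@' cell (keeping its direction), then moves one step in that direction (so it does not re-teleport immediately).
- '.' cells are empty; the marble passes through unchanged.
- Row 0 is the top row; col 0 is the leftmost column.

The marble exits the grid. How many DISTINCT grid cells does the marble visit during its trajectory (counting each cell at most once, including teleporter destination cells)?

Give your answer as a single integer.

Step 1: enter (2,8), '.' pass, move left to (2,7)
Step 2: enter (2,7), '.' pass, move left to (2,6)
Step 3: enter (2,6), '.' pass, move left to (2,5)
Step 4: enter (2,5), '.' pass, move left to (2,4)
Step 5: enter (2,4), '.' pass, move left to (2,3)
Step 6: enter (2,3), '.' pass, move left to (2,2)
Step 7: enter (2,2), '/' deflects left->down, move down to (3,2)
Step 8: enter (3,2), '.' pass, move down to (4,2)
Step 9: enter (4,2), '.' pass, move down to (5,2)
Step 10: enter (5,2), '.' pass, move down to (6,2)
Step 11: enter (6,2), '.' pass, move down to (7,2)
Step 12: enter (7,2), '.' pass, move down to (8,2)
Step 13: at (8,2) — EXIT via bottom edge, pos 2
Distinct cells visited: 12 (path length 12)

Answer: 12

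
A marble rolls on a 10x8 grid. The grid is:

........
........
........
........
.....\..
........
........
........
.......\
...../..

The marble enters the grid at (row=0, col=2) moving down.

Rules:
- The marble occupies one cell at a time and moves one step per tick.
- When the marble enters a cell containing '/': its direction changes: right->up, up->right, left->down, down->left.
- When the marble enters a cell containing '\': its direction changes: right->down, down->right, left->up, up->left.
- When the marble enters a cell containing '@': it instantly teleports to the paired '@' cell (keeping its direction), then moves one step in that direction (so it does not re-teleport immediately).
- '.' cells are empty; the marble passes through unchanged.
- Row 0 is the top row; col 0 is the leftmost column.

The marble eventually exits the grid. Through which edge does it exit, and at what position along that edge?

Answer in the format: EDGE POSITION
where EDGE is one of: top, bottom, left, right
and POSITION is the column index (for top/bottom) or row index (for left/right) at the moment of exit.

Answer: bottom 2

Derivation:
Step 1: enter (0,2), '.' pass, move down to (1,2)
Step 2: enter (1,2), '.' pass, move down to (2,2)
Step 3: enter (2,2), '.' pass, move down to (3,2)
Step 4: enter (3,2), '.' pass, move down to (4,2)
Step 5: enter (4,2), '.' pass, move down to (5,2)
Step 6: enter (5,2), '.' pass, move down to (6,2)
Step 7: enter (6,2), '.' pass, move down to (7,2)
Step 8: enter (7,2), '.' pass, move down to (8,2)
Step 9: enter (8,2), '.' pass, move down to (9,2)
Step 10: enter (9,2), '.' pass, move down to (10,2)
Step 11: at (10,2) — EXIT via bottom edge, pos 2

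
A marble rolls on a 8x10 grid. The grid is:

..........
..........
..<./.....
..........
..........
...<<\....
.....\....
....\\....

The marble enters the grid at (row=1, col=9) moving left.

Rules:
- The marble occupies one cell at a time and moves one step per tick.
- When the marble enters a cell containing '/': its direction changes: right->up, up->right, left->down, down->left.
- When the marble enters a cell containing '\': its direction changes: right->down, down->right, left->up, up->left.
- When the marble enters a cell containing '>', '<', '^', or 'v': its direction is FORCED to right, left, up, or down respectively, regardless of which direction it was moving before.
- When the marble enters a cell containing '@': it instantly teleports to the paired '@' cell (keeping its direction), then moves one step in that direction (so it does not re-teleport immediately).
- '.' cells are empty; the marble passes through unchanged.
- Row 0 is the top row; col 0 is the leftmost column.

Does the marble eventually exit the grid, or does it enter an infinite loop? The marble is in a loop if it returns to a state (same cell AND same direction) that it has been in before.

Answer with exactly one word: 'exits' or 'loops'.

Answer: exits

Derivation:
Step 1: enter (1,9), '.' pass, move left to (1,8)
Step 2: enter (1,8), '.' pass, move left to (1,7)
Step 3: enter (1,7), '.' pass, move left to (1,6)
Step 4: enter (1,6), '.' pass, move left to (1,5)
Step 5: enter (1,5), '.' pass, move left to (1,4)
Step 6: enter (1,4), '.' pass, move left to (1,3)
Step 7: enter (1,3), '.' pass, move left to (1,2)
Step 8: enter (1,2), '.' pass, move left to (1,1)
Step 9: enter (1,1), '.' pass, move left to (1,0)
Step 10: enter (1,0), '.' pass, move left to (1,-1)
Step 11: at (1,-1) — EXIT via left edge, pos 1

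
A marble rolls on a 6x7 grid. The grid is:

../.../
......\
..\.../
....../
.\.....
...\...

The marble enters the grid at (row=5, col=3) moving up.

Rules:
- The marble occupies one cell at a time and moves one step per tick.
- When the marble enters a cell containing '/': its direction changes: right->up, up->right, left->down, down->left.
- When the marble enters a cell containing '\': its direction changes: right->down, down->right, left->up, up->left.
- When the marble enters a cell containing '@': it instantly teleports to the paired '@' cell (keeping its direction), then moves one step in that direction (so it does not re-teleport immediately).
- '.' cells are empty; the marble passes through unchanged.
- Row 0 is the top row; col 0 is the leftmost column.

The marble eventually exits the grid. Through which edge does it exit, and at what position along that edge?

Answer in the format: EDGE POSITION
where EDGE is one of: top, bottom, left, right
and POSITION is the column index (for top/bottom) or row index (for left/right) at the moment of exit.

Answer: left 5

Derivation:
Step 1: enter (5,3), '\' deflects up->left, move left to (5,2)
Step 2: enter (5,2), '.' pass, move left to (5,1)
Step 3: enter (5,1), '.' pass, move left to (5,0)
Step 4: enter (5,0), '.' pass, move left to (5,-1)
Step 5: at (5,-1) — EXIT via left edge, pos 5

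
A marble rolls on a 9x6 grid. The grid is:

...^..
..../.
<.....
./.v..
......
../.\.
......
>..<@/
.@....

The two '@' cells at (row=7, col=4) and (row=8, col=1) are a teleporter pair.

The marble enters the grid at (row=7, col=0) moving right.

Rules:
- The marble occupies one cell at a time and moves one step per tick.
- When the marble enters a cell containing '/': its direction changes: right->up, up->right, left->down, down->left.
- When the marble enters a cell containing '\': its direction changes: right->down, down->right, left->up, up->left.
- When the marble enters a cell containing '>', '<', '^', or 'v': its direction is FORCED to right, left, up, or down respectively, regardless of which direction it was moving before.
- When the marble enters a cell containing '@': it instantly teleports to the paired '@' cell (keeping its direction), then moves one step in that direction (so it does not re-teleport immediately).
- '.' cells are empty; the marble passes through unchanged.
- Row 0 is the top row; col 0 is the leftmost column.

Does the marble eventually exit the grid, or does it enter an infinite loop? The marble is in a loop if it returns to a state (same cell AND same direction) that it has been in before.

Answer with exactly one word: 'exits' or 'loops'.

Answer: loops

Derivation:
Step 1: enter (7,0), '>' forces right->right, move right to (7,1)
Step 2: enter (7,1), '.' pass, move right to (7,2)
Step 3: enter (7,2), '.' pass, move right to (7,3)
Step 4: enter (7,3), '<' forces right->left, move left to (7,2)
Step 5: enter (7,2), '.' pass, move left to (7,1)
Step 6: enter (7,1), '.' pass, move left to (7,0)
Step 7: enter (7,0), '>' forces left->right, move right to (7,1)
Step 8: at (7,1) dir=right — LOOP DETECTED (seen before)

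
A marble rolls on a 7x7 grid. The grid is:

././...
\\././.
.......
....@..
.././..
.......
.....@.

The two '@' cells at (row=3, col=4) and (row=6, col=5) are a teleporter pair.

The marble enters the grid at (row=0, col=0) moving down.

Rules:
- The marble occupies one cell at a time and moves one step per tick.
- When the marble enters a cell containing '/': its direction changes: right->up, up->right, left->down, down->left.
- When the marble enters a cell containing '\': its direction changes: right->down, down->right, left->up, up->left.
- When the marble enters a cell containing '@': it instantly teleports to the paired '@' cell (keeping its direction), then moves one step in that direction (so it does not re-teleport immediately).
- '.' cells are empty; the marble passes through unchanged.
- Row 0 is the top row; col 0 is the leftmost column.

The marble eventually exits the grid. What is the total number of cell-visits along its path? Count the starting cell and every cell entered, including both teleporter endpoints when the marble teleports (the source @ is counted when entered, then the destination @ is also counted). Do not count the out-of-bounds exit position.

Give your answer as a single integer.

Answer: 8

Derivation:
Step 1: enter (0,0), '.' pass, move down to (1,0)
Step 2: enter (1,0), '\' deflects down->right, move right to (1,1)
Step 3: enter (1,1), '\' deflects right->down, move down to (2,1)
Step 4: enter (2,1), '.' pass, move down to (3,1)
Step 5: enter (3,1), '.' pass, move down to (4,1)
Step 6: enter (4,1), '.' pass, move down to (5,1)
Step 7: enter (5,1), '.' pass, move down to (6,1)
Step 8: enter (6,1), '.' pass, move down to (7,1)
Step 9: at (7,1) — EXIT via bottom edge, pos 1
Path length (cell visits): 8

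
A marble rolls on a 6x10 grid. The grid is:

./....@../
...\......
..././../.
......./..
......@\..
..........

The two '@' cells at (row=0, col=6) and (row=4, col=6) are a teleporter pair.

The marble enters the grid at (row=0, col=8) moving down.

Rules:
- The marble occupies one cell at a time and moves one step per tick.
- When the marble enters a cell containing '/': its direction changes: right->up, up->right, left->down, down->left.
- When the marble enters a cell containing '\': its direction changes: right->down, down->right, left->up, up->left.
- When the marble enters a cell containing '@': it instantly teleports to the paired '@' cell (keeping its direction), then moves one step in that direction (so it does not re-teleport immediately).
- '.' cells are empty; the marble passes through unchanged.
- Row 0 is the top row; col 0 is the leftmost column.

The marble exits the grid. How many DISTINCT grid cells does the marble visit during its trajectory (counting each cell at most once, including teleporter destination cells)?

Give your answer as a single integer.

Step 1: enter (0,8), '.' pass, move down to (1,8)
Step 2: enter (1,8), '.' pass, move down to (2,8)
Step 3: enter (2,8), '/' deflects down->left, move left to (2,7)
Step 4: enter (2,7), '.' pass, move left to (2,6)
Step 5: enter (2,6), '.' pass, move left to (2,5)
Step 6: enter (2,5), '/' deflects left->down, move down to (3,5)
Step 7: enter (3,5), '.' pass, move down to (4,5)
Step 8: enter (4,5), '.' pass, move down to (5,5)
Step 9: enter (5,5), '.' pass, move down to (6,5)
Step 10: at (6,5) — EXIT via bottom edge, pos 5
Distinct cells visited: 9 (path length 9)

Answer: 9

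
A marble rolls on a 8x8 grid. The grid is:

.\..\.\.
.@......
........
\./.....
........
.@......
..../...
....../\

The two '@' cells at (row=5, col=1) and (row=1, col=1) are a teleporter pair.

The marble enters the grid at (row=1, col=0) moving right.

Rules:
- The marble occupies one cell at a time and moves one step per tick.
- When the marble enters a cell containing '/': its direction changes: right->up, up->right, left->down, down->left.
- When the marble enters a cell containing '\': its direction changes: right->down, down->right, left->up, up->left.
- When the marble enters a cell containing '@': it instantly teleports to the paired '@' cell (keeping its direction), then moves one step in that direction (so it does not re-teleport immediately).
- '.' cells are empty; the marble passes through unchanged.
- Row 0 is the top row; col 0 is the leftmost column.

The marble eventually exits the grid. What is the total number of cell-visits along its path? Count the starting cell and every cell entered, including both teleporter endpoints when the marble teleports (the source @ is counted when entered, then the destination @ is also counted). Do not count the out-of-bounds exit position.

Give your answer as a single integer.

Step 1: enter (1,0), '.' pass, move right to (1,1)
Step 2: enter (1,1), '@' teleport (1,1)->(5,1), also enter (5,1), move right to (5,2)
Step 3: enter (5,2), '.' pass, move right to (5,3)
Step 4: enter (5,3), '.' pass, move right to (5,4)
Step 5: enter (5,4), '.' pass, move right to (5,5)
Step 6: enter (5,5), '.' pass, move right to (5,6)
Step 7: enter (5,6), '.' pass, move right to (5,7)
Step 8: enter (5,7), '.' pass, move right to (5,8)
Step 9: at (5,8) — EXIT via right edge, pos 5
Path length (cell visits): 9

Answer: 9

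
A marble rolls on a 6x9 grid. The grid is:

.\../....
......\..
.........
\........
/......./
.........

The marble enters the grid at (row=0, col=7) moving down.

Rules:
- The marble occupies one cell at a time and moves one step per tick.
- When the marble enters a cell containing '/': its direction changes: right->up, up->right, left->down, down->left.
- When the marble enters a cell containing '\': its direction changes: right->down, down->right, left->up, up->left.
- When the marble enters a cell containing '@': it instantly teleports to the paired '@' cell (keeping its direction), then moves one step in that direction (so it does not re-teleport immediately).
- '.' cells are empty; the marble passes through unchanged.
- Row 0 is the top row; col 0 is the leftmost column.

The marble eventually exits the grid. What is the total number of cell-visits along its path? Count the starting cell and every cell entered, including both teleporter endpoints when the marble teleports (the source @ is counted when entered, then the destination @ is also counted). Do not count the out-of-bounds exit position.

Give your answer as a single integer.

Answer: 6

Derivation:
Step 1: enter (0,7), '.' pass, move down to (1,7)
Step 2: enter (1,7), '.' pass, move down to (2,7)
Step 3: enter (2,7), '.' pass, move down to (3,7)
Step 4: enter (3,7), '.' pass, move down to (4,7)
Step 5: enter (4,7), '.' pass, move down to (5,7)
Step 6: enter (5,7), '.' pass, move down to (6,7)
Step 7: at (6,7) — EXIT via bottom edge, pos 7
Path length (cell visits): 6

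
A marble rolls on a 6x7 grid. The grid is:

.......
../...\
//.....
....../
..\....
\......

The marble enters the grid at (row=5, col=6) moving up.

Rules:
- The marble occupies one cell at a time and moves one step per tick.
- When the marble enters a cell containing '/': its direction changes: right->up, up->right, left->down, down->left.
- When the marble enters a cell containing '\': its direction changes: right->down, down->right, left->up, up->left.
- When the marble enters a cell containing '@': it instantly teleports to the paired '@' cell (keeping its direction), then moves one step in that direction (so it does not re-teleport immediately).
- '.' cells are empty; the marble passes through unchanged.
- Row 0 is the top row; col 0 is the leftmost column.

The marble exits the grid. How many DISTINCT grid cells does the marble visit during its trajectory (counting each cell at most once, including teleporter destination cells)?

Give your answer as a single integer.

Answer: 3

Derivation:
Step 1: enter (5,6), '.' pass, move up to (4,6)
Step 2: enter (4,6), '.' pass, move up to (3,6)
Step 3: enter (3,6), '/' deflects up->right, move right to (3,7)
Step 4: at (3,7) — EXIT via right edge, pos 3
Distinct cells visited: 3 (path length 3)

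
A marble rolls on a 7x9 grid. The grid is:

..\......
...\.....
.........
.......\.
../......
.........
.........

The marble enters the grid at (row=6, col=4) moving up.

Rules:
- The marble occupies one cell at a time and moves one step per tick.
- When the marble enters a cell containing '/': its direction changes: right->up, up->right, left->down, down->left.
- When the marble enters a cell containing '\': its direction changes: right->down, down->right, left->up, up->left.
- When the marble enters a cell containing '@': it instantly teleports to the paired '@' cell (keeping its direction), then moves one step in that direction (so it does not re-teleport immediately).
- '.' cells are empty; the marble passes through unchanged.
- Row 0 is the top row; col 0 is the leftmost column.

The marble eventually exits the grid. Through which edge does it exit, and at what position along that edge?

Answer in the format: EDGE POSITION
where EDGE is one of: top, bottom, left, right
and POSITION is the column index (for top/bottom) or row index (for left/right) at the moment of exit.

Step 1: enter (6,4), '.' pass, move up to (5,4)
Step 2: enter (5,4), '.' pass, move up to (4,4)
Step 3: enter (4,4), '.' pass, move up to (3,4)
Step 4: enter (3,4), '.' pass, move up to (2,4)
Step 5: enter (2,4), '.' pass, move up to (1,4)
Step 6: enter (1,4), '.' pass, move up to (0,4)
Step 7: enter (0,4), '.' pass, move up to (-1,4)
Step 8: at (-1,4) — EXIT via top edge, pos 4

Answer: top 4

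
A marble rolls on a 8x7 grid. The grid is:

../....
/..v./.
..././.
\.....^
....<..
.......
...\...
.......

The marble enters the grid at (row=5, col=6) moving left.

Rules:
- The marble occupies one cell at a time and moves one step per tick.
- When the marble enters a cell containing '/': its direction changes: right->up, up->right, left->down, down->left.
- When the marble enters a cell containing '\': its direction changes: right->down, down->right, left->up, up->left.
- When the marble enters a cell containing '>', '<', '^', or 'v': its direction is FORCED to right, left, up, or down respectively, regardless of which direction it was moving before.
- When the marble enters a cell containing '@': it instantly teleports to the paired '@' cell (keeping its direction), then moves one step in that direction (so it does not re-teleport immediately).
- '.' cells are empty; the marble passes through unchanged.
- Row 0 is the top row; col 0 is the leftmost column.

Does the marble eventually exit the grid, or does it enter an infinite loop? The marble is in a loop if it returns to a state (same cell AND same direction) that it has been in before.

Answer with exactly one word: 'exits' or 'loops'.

Step 1: enter (5,6), '.' pass, move left to (5,5)
Step 2: enter (5,5), '.' pass, move left to (5,4)
Step 3: enter (5,4), '.' pass, move left to (5,3)
Step 4: enter (5,3), '.' pass, move left to (5,2)
Step 5: enter (5,2), '.' pass, move left to (5,1)
Step 6: enter (5,1), '.' pass, move left to (5,0)
Step 7: enter (5,0), '.' pass, move left to (5,-1)
Step 8: at (5,-1) — EXIT via left edge, pos 5

Answer: exits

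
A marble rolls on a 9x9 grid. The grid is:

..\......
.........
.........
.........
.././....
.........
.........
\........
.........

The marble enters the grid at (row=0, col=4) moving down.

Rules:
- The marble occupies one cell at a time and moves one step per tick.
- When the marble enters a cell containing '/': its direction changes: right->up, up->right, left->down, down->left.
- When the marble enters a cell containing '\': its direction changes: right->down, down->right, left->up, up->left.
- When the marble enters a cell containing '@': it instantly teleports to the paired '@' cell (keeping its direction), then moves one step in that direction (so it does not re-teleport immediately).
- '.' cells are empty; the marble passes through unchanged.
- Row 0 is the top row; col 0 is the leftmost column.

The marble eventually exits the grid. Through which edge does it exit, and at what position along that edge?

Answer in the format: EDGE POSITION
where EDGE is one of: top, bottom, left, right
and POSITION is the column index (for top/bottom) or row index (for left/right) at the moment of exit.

Step 1: enter (0,4), '.' pass, move down to (1,4)
Step 2: enter (1,4), '.' pass, move down to (2,4)
Step 3: enter (2,4), '.' pass, move down to (3,4)
Step 4: enter (3,4), '.' pass, move down to (4,4)
Step 5: enter (4,4), '/' deflects down->left, move left to (4,3)
Step 6: enter (4,3), '.' pass, move left to (4,2)
Step 7: enter (4,2), '/' deflects left->down, move down to (5,2)
Step 8: enter (5,2), '.' pass, move down to (6,2)
Step 9: enter (6,2), '.' pass, move down to (7,2)
Step 10: enter (7,2), '.' pass, move down to (8,2)
Step 11: enter (8,2), '.' pass, move down to (9,2)
Step 12: at (9,2) — EXIT via bottom edge, pos 2

Answer: bottom 2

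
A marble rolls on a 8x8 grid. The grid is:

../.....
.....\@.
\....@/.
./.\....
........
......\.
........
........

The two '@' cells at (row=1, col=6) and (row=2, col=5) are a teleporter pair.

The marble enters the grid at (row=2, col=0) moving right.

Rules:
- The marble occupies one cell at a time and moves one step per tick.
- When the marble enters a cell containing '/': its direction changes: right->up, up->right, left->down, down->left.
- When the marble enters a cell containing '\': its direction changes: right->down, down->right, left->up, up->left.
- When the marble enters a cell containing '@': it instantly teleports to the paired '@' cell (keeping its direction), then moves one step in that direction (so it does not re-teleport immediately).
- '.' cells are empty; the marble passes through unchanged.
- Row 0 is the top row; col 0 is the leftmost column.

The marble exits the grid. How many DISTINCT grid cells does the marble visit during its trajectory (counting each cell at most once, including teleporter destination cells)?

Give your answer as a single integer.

Step 1: enter (2,0), '\' deflects right->down, move down to (3,0)
Step 2: enter (3,0), '.' pass, move down to (4,0)
Step 3: enter (4,0), '.' pass, move down to (5,0)
Step 4: enter (5,0), '.' pass, move down to (6,0)
Step 5: enter (6,0), '.' pass, move down to (7,0)
Step 6: enter (7,0), '.' pass, move down to (8,0)
Step 7: at (8,0) — EXIT via bottom edge, pos 0
Distinct cells visited: 6 (path length 6)

Answer: 6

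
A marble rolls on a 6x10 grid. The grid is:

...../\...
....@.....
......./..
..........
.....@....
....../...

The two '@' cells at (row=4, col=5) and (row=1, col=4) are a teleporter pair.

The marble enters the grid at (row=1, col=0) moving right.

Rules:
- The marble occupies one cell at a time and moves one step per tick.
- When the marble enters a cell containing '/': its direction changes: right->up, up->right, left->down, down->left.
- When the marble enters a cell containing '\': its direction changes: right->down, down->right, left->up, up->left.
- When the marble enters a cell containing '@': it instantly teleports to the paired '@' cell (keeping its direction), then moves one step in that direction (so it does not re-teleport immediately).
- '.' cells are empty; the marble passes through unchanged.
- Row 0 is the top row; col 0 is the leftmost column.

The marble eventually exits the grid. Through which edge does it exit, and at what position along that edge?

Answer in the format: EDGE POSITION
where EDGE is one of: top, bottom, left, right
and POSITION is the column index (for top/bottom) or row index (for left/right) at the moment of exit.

Answer: right 4

Derivation:
Step 1: enter (1,0), '.' pass, move right to (1,1)
Step 2: enter (1,1), '.' pass, move right to (1,2)
Step 3: enter (1,2), '.' pass, move right to (1,3)
Step 4: enter (1,3), '.' pass, move right to (1,4)
Step 5: enter (1,4), '@' teleport (1,4)->(4,5), also enter (4,5), move right to (4,6)
Step 6: enter (4,6), '.' pass, move right to (4,7)
Step 7: enter (4,7), '.' pass, move right to (4,8)
Step 8: enter (4,8), '.' pass, move right to (4,9)
Step 9: enter (4,9), '.' pass, move right to (4,10)
Step 10: at (4,10) — EXIT via right edge, pos 4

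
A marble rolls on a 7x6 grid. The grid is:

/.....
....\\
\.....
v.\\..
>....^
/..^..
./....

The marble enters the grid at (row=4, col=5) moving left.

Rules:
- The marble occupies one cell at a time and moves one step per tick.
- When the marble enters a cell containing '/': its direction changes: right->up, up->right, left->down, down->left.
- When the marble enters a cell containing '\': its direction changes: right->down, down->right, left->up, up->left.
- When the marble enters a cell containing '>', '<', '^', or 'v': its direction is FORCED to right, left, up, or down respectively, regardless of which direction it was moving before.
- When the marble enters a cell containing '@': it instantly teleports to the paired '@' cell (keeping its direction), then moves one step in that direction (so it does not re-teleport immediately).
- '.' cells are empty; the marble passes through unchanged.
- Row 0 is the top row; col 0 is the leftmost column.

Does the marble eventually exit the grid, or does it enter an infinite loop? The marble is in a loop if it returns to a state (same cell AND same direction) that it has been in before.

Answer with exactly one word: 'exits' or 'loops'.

Step 1: enter (4,5), '^' forces left->up, move up to (3,5)
Step 2: enter (3,5), '.' pass, move up to (2,5)
Step 3: enter (2,5), '.' pass, move up to (1,5)
Step 4: enter (1,5), '\' deflects up->left, move left to (1,4)
Step 5: enter (1,4), '\' deflects left->up, move up to (0,4)
Step 6: enter (0,4), '.' pass, move up to (-1,4)
Step 7: at (-1,4) — EXIT via top edge, pos 4

Answer: exits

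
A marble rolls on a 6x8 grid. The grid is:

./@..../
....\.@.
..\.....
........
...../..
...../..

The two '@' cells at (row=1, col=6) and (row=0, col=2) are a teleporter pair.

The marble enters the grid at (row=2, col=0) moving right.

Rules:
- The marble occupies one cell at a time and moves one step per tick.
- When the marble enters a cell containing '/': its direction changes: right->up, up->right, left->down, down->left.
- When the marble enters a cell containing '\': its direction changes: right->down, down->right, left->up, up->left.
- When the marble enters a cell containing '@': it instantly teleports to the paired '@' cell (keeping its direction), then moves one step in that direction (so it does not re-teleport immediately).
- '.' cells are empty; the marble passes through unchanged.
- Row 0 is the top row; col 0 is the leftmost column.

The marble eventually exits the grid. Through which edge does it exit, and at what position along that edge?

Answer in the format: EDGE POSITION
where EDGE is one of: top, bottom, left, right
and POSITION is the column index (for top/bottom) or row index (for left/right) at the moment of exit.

Step 1: enter (2,0), '.' pass, move right to (2,1)
Step 2: enter (2,1), '.' pass, move right to (2,2)
Step 3: enter (2,2), '\' deflects right->down, move down to (3,2)
Step 4: enter (3,2), '.' pass, move down to (4,2)
Step 5: enter (4,2), '.' pass, move down to (5,2)
Step 6: enter (5,2), '.' pass, move down to (6,2)
Step 7: at (6,2) — EXIT via bottom edge, pos 2

Answer: bottom 2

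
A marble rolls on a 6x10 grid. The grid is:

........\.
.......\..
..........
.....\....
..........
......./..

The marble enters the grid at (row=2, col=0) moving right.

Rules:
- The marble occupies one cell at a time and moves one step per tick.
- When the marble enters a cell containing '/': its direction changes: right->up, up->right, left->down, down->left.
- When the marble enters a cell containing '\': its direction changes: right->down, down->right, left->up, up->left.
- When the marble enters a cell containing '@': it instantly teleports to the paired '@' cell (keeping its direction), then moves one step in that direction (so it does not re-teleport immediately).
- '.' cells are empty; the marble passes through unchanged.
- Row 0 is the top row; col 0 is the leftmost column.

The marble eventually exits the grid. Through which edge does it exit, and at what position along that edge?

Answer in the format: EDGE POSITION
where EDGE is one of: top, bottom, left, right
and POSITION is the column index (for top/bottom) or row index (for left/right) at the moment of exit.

Answer: right 2

Derivation:
Step 1: enter (2,0), '.' pass, move right to (2,1)
Step 2: enter (2,1), '.' pass, move right to (2,2)
Step 3: enter (2,2), '.' pass, move right to (2,3)
Step 4: enter (2,3), '.' pass, move right to (2,4)
Step 5: enter (2,4), '.' pass, move right to (2,5)
Step 6: enter (2,5), '.' pass, move right to (2,6)
Step 7: enter (2,6), '.' pass, move right to (2,7)
Step 8: enter (2,7), '.' pass, move right to (2,8)
Step 9: enter (2,8), '.' pass, move right to (2,9)
Step 10: enter (2,9), '.' pass, move right to (2,10)
Step 11: at (2,10) — EXIT via right edge, pos 2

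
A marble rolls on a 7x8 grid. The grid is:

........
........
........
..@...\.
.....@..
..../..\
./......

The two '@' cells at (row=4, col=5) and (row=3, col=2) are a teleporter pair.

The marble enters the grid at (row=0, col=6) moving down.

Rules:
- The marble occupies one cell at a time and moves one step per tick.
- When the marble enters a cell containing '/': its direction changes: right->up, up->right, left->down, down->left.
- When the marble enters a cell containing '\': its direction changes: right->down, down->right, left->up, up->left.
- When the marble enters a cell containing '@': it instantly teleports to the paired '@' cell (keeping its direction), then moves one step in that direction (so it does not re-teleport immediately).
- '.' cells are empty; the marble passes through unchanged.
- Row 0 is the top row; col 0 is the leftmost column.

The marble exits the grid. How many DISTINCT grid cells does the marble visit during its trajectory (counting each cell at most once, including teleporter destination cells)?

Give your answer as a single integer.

Answer: 5

Derivation:
Step 1: enter (0,6), '.' pass, move down to (1,6)
Step 2: enter (1,6), '.' pass, move down to (2,6)
Step 3: enter (2,6), '.' pass, move down to (3,6)
Step 4: enter (3,6), '\' deflects down->right, move right to (3,7)
Step 5: enter (3,7), '.' pass, move right to (3,8)
Step 6: at (3,8) — EXIT via right edge, pos 3
Distinct cells visited: 5 (path length 5)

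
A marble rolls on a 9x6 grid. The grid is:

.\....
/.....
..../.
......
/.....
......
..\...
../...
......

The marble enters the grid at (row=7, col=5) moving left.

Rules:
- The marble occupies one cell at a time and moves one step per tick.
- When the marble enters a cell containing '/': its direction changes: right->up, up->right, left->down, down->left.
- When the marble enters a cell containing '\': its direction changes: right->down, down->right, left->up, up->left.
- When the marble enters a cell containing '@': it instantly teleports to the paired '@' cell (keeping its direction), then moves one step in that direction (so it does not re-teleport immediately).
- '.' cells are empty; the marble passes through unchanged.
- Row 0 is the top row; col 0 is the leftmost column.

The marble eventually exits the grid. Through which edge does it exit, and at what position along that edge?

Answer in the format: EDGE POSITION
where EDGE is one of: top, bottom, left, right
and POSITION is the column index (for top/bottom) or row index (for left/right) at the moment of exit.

Step 1: enter (7,5), '.' pass, move left to (7,4)
Step 2: enter (7,4), '.' pass, move left to (7,3)
Step 3: enter (7,3), '.' pass, move left to (7,2)
Step 4: enter (7,2), '/' deflects left->down, move down to (8,2)
Step 5: enter (8,2), '.' pass, move down to (9,2)
Step 6: at (9,2) — EXIT via bottom edge, pos 2

Answer: bottom 2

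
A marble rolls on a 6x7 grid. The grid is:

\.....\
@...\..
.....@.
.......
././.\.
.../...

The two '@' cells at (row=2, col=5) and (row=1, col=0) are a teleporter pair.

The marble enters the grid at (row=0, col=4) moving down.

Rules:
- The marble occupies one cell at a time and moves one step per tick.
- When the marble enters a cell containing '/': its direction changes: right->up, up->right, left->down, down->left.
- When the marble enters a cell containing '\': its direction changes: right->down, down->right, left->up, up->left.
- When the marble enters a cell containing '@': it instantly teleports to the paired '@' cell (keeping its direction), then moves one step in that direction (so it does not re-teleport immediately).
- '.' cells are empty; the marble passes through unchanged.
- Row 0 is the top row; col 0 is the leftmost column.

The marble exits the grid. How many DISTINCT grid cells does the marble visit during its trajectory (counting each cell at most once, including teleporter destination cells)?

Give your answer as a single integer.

Step 1: enter (0,4), '.' pass, move down to (1,4)
Step 2: enter (1,4), '\' deflects down->right, move right to (1,5)
Step 3: enter (1,5), '.' pass, move right to (1,6)
Step 4: enter (1,6), '.' pass, move right to (1,7)
Step 5: at (1,7) — EXIT via right edge, pos 1
Distinct cells visited: 4 (path length 4)

Answer: 4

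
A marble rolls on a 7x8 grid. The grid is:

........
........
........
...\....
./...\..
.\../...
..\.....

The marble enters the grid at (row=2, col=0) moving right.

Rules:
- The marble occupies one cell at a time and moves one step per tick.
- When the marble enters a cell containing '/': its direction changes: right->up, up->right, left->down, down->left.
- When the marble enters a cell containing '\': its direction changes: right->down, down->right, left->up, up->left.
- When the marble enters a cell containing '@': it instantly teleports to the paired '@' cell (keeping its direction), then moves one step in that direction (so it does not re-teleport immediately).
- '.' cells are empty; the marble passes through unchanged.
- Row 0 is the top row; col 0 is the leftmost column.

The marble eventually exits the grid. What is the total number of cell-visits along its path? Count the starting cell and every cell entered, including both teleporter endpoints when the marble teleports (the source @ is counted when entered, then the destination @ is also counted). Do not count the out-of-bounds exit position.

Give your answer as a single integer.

Step 1: enter (2,0), '.' pass, move right to (2,1)
Step 2: enter (2,1), '.' pass, move right to (2,2)
Step 3: enter (2,2), '.' pass, move right to (2,3)
Step 4: enter (2,3), '.' pass, move right to (2,4)
Step 5: enter (2,4), '.' pass, move right to (2,5)
Step 6: enter (2,5), '.' pass, move right to (2,6)
Step 7: enter (2,6), '.' pass, move right to (2,7)
Step 8: enter (2,7), '.' pass, move right to (2,8)
Step 9: at (2,8) — EXIT via right edge, pos 2
Path length (cell visits): 8

Answer: 8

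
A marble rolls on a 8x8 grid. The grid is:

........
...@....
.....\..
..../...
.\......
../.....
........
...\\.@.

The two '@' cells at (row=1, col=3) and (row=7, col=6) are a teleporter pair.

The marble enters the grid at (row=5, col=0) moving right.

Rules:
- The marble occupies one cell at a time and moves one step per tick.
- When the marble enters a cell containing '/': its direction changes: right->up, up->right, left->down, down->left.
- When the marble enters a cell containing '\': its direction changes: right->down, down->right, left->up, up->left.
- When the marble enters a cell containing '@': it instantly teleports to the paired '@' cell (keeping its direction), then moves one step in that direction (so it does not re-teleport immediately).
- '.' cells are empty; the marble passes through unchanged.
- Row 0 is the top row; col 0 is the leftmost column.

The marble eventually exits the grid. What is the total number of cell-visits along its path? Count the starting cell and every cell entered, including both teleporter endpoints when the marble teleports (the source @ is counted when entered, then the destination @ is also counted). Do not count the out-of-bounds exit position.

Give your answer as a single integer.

Answer: 8

Derivation:
Step 1: enter (5,0), '.' pass, move right to (5,1)
Step 2: enter (5,1), '.' pass, move right to (5,2)
Step 3: enter (5,2), '/' deflects right->up, move up to (4,2)
Step 4: enter (4,2), '.' pass, move up to (3,2)
Step 5: enter (3,2), '.' pass, move up to (2,2)
Step 6: enter (2,2), '.' pass, move up to (1,2)
Step 7: enter (1,2), '.' pass, move up to (0,2)
Step 8: enter (0,2), '.' pass, move up to (-1,2)
Step 9: at (-1,2) — EXIT via top edge, pos 2
Path length (cell visits): 8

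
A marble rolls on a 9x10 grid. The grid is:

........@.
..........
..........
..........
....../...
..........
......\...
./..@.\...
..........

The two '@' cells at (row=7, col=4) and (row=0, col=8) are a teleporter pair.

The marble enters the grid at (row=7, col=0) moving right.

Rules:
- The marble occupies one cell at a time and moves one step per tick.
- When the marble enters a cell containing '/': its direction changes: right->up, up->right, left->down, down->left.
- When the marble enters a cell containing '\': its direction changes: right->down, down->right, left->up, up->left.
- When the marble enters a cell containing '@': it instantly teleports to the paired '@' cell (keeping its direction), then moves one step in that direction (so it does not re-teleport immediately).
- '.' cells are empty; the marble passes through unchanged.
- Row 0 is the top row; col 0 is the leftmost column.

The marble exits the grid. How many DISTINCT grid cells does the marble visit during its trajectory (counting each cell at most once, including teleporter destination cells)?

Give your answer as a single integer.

Step 1: enter (7,0), '.' pass, move right to (7,1)
Step 2: enter (7,1), '/' deflects right->up, move up to (6,1)
Step 3: enter (6,1), '.' pass, move up to (5,1)
Step 4: enter (5,1), '.' pass, move up to (4,1)
Step 5: enter (4,1), '.' pass, move up to (3,1)
Step 6: enter (3,1), '.' pass, move up to (2,1)
Step 7: enter (2,1), '.' pass, move up to (1,1)
Step 8: enter (1,1), '.' pass, move up to (0,1)
Step 9: enter (0,1), '.' pass, move up to (-1,1)
Step 10: at (-1,1) — EXIT via top edge, pos 1
Distinct cells visited: 9 (path length 9)

Answer: 9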